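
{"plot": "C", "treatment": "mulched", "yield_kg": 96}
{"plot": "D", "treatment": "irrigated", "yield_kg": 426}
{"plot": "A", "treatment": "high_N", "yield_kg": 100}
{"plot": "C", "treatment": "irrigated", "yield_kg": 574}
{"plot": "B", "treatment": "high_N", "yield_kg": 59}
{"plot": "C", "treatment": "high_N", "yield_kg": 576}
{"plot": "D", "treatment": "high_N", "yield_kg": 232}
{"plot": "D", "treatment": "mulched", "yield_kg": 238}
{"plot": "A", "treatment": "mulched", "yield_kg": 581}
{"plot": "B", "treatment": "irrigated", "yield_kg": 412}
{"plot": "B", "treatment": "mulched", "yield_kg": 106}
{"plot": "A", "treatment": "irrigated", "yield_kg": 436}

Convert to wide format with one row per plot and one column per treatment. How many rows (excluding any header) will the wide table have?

4

4 distinct plot values → 4 rows.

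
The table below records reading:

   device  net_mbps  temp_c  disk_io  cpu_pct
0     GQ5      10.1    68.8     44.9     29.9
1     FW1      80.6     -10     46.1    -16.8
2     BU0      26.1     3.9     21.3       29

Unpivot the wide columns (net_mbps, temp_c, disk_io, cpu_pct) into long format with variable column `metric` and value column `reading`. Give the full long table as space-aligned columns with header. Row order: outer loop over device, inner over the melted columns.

Each (device, column) pair becomes one row: 3 × 4 = 12 rows.
For example, (GQ5, net_mbps) → reading=10.1.

device  metric    reading
GQ5     net_mbps  10.1   
GQ5     temp_c    68.8   
GQ5     disk_io   44.9   
GQ5     cpu_pct   29.9   
FW1     net_mbps  80.6   
FW1     temp_c    -10    
FW1     disk_io   46.1   
FW1     cpu_pct   -16.8  
BU0     net_mbps  26.1   
BU0     temp_c    3.9    
BU0     disk_io   21.3   
BU0     cpu_pct   29     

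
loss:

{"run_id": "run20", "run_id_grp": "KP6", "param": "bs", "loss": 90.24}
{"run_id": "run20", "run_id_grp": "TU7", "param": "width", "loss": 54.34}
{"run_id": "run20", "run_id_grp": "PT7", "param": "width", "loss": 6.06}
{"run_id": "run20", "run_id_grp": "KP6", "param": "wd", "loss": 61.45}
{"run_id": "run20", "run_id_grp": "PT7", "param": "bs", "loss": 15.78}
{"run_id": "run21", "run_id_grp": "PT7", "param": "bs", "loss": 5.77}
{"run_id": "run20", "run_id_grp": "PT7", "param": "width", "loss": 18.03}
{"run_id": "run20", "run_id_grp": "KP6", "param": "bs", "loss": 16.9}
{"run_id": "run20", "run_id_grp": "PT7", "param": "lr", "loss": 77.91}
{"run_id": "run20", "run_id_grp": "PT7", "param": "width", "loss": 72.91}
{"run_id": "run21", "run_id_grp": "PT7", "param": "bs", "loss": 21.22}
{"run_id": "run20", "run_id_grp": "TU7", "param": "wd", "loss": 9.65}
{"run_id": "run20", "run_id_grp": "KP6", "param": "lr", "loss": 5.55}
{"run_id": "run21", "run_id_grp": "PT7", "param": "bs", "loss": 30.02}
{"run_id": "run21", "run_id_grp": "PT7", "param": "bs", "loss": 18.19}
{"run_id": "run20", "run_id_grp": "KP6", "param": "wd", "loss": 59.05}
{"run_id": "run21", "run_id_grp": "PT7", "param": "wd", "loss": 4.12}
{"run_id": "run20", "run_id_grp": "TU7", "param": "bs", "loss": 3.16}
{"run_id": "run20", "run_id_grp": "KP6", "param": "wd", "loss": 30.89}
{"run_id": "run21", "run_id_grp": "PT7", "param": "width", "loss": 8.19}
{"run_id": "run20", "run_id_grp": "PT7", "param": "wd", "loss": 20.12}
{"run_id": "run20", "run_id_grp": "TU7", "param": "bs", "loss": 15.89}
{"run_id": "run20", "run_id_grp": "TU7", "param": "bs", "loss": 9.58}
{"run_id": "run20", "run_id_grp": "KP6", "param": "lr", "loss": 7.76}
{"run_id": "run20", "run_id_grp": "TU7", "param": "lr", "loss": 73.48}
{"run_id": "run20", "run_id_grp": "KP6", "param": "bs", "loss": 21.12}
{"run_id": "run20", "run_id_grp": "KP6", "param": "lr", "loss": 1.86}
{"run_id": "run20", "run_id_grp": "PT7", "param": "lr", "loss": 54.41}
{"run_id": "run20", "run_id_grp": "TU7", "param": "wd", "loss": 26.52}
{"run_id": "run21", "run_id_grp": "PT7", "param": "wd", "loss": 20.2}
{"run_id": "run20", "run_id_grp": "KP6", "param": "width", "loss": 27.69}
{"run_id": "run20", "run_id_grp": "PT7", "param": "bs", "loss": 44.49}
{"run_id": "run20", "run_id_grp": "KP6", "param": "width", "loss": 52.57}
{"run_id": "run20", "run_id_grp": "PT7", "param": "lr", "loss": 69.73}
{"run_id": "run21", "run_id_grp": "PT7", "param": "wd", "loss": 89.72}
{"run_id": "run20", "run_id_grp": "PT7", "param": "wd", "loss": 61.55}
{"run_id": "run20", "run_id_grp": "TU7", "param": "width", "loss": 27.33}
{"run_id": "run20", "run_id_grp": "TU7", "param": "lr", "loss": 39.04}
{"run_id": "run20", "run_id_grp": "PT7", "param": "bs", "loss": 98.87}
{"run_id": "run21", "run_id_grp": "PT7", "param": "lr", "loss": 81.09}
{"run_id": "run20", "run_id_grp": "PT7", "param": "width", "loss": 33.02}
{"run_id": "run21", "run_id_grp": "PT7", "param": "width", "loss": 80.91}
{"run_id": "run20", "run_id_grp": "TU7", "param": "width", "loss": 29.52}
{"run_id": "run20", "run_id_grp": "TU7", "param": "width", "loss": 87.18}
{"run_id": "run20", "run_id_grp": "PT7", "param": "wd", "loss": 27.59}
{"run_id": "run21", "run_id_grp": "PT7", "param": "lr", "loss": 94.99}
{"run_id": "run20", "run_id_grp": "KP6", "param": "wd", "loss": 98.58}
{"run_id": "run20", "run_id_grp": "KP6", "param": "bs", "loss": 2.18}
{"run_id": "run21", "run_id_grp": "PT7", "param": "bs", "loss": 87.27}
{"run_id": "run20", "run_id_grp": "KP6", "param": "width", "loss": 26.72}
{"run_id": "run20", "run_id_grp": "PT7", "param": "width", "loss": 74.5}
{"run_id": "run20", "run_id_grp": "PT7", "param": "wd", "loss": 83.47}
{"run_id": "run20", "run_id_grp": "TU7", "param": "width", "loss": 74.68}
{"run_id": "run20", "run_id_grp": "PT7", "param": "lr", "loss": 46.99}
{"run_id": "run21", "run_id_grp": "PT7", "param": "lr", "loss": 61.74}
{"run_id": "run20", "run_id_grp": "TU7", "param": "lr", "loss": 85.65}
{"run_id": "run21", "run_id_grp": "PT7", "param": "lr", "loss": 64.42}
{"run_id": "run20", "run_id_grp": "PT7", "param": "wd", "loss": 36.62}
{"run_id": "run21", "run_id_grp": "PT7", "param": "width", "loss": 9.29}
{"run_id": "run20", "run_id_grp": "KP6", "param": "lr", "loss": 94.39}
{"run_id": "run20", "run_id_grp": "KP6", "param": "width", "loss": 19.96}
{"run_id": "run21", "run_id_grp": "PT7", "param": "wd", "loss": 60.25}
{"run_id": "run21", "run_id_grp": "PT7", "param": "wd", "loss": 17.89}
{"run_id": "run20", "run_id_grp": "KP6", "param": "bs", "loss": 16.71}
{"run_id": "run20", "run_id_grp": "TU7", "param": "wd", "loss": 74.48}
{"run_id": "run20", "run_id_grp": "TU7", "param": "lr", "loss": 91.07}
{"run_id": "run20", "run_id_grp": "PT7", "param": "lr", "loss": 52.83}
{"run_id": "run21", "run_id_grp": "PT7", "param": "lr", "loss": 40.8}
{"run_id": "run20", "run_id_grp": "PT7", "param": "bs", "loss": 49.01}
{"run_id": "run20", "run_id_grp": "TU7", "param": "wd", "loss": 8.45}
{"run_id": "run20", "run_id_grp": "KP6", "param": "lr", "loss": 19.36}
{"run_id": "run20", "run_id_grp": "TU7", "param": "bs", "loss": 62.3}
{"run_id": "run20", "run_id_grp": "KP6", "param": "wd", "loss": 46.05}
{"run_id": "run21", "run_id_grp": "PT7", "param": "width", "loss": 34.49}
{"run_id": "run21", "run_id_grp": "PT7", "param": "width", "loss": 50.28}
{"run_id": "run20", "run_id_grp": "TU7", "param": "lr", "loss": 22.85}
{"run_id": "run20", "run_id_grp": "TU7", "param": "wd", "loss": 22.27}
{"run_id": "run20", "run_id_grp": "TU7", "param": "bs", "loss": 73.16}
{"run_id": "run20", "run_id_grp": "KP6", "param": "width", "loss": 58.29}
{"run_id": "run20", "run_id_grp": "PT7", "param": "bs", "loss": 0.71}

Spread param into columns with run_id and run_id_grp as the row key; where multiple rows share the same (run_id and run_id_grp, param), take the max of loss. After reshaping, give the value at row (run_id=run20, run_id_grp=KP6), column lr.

94.39

Rows with run_id=run20, run_id_grp=KP6 and param=lr: loss values are 5.55, 7.76, 1.86, 94.39, 19.36.
max(5.55, 7.76, 1.86, 94.39, 19.36) = 94.39.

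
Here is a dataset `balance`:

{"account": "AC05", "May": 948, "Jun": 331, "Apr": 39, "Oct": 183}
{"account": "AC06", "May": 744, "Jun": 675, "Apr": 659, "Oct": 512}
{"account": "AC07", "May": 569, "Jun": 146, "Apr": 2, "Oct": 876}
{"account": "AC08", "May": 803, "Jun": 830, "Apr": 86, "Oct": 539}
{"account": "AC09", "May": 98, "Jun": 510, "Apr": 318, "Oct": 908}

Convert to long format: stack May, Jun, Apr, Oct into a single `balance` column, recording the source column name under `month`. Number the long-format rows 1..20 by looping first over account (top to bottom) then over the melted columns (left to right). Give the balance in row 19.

20 rows total (5 × 4). Row 19: index ⌊(19-1)/4⌋ = 4 into account → AC09; (19-1) mod 4 = 2 into the melted columns → Apr.
So row 19 is (AC09, Apr, 318); balance = 318.

318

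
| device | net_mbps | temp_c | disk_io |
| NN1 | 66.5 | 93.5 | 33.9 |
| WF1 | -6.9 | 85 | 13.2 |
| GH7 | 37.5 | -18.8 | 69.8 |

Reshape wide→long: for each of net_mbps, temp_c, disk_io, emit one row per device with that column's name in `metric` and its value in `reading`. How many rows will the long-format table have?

9

3 device values × 3 melted columns = 9 rows.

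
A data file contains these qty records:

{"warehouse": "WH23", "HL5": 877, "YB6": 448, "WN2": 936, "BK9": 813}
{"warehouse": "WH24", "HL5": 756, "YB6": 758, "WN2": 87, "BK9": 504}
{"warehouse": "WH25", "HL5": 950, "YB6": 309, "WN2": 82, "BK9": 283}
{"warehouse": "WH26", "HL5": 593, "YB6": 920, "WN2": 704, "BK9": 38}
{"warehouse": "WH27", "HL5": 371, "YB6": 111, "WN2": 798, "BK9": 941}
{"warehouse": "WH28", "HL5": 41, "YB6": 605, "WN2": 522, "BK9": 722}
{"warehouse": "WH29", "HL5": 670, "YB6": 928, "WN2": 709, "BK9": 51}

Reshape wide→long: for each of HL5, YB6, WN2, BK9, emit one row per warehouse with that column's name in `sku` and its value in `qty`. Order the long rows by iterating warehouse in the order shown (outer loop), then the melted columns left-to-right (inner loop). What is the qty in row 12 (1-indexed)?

283

28 rows total (7 × 4). Row 12: index ⌊(12-1)/4⌋ = 2 into warehouse → WH25; (12-1) mod 4 = 3 into the melted columns → BK9.
So row 12 is (WH25, BK9, 283); qty = 283.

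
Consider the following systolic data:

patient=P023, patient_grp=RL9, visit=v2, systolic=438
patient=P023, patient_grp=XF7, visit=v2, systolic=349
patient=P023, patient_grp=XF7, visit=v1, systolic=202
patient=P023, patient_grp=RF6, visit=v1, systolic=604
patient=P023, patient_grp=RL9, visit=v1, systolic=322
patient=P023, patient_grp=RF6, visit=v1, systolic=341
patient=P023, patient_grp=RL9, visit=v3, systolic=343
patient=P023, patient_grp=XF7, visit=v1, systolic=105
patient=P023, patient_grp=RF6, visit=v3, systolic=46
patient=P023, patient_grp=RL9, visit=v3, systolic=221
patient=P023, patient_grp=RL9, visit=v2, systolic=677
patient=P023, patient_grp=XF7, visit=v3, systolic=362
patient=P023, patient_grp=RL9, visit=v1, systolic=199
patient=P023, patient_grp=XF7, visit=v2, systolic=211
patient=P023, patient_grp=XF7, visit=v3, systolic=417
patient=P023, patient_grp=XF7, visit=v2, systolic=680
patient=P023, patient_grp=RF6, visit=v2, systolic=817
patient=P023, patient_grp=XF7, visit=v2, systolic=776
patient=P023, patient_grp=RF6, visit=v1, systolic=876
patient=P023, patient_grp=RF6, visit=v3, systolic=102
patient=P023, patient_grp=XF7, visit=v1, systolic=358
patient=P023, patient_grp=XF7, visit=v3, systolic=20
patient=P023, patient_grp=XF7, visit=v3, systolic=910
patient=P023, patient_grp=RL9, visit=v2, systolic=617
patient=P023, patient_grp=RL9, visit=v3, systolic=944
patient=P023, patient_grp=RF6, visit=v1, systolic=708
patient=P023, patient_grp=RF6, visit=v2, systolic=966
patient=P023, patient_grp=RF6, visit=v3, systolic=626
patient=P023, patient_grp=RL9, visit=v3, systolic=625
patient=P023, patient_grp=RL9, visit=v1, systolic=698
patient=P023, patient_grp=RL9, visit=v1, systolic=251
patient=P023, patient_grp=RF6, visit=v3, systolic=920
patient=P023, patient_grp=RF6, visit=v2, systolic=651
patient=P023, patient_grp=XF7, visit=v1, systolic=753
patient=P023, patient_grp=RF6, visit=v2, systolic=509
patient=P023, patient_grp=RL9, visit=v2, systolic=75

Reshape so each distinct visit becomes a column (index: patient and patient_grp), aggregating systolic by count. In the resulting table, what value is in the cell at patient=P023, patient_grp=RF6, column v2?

Rows with patient=P023, patient_grp=RF6 and visit=v2: systolic values are 817, 966, 651, 509.
4 rows match — count = 4.

4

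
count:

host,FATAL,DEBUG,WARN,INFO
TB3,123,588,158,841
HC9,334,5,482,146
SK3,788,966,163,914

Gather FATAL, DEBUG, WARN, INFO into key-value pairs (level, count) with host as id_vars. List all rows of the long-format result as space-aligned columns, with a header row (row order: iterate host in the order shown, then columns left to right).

host  level  count
TB3   FATAL  123  
TB3   DEBUG  588  
TB3   WARN   158  
TB3   INFO   841  
HC9   FATAL  334  
HC9   DEBUG  5    
HC9   WARN   482  
HC9   INFO   146  
SK3   FATAL  788  
SK3   DEBUG  966  
SK3   WARN   163  
SK3   INFO   914  

Each (host, column) pair becomes one row: 3 × 4 = 12 rows.
For example, (TB3, FATAL) → count=123.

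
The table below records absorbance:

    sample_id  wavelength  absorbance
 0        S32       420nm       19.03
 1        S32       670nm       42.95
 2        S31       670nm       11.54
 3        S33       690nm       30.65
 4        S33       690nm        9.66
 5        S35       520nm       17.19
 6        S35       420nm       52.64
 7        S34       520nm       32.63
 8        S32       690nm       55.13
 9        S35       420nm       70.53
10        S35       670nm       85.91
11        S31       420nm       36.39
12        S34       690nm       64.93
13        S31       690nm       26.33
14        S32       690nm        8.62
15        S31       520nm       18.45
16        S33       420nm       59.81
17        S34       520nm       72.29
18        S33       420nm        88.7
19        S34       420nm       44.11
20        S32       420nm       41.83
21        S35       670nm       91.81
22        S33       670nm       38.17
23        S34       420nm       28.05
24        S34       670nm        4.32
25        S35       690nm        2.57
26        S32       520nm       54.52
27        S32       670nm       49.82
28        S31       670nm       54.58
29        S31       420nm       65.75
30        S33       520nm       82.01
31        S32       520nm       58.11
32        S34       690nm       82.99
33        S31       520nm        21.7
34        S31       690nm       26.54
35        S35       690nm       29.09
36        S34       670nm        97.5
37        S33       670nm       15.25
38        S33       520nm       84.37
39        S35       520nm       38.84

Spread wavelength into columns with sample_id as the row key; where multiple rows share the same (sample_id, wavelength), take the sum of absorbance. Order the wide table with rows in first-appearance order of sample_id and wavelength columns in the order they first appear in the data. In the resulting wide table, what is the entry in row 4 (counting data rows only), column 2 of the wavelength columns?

With rows in first-appearance order of sample_id, row 4 is sample_id=S35. wavelength columns in first-appearance order: 420nm, 670nm, 690nm, 520nm; column 2 is 670nm.
Long rows with sample_id=S35, wavelength=670nm: 85.91 + 91.81 = 177.72.

177.72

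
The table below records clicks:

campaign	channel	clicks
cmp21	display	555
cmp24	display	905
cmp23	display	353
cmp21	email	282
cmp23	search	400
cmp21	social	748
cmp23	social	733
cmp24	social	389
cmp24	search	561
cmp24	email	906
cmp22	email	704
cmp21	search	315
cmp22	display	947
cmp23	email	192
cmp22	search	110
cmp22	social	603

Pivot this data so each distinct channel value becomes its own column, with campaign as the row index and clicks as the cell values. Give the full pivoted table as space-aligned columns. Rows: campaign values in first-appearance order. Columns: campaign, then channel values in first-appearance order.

campaign  display  email  search  social
cmp21     555      282    315     748   
cmp24     905      906    561     389   
cmp23     353      192    400     733   
cmp22     947      704    110     603   

Columns: campaign plus the 4 distinct channel values (display, email, search, social).
For example, row cmp21 column display takes clicks=555 from the long row (cmp21, display).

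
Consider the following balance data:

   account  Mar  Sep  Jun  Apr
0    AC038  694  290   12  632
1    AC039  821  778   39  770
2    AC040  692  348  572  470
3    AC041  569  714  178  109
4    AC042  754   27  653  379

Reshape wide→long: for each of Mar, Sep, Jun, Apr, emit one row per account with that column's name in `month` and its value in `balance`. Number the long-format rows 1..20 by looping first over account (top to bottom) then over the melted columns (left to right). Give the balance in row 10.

20 rows total (5 × 4). Row 10: index ⌊(10-1)/4⌋ = 2 into account → AC040; (10-1) mod 4 = 1 into the melted columns → Sep.
So row 10 is (AC040, Sep, 348); balance = 348.

348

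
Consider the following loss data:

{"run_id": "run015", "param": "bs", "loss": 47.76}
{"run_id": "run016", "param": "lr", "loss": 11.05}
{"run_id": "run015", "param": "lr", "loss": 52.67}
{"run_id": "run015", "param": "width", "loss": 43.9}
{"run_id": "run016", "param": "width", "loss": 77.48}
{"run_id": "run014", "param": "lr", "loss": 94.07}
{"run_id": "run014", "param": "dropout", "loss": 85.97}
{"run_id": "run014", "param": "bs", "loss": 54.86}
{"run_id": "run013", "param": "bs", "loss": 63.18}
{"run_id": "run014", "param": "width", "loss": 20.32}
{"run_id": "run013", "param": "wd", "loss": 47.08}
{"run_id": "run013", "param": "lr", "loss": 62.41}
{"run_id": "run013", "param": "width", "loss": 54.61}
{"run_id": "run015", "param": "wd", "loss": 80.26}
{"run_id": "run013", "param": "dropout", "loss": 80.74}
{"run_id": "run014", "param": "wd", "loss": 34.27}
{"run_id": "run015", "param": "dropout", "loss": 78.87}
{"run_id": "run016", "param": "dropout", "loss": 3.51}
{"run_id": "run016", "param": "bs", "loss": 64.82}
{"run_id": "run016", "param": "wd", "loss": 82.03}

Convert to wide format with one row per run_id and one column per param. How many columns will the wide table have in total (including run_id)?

1 column for run_id plus 5 distinct param values → 6 columns.

6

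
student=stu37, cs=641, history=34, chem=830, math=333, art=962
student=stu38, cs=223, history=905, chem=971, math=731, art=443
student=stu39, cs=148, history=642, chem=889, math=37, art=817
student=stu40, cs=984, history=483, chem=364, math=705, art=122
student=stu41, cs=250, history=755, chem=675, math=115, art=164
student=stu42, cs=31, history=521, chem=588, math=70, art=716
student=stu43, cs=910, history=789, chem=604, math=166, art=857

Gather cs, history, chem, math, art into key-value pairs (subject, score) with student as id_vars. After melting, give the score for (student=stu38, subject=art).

443

Unpivoting turns each (student, wide-column) pair into one long row.
The wide cell at row stu38, column art holds 443, so the long row (stu38, art) has score=443.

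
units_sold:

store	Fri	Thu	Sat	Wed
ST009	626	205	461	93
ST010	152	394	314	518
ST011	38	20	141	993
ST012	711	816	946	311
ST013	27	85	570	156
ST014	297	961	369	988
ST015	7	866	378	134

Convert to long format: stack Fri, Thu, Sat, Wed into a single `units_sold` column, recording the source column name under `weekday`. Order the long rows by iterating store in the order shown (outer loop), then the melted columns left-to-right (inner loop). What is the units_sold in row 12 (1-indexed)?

28 rows total (7 × 4). Row 12: index ⌊(12-1)/4⌋ = 2 into store → ST011; (12-1) mod 4 = 3 into the melted columns → Wed.
So row 12 is (ST011, Wed, 993); units_sold = 993.

993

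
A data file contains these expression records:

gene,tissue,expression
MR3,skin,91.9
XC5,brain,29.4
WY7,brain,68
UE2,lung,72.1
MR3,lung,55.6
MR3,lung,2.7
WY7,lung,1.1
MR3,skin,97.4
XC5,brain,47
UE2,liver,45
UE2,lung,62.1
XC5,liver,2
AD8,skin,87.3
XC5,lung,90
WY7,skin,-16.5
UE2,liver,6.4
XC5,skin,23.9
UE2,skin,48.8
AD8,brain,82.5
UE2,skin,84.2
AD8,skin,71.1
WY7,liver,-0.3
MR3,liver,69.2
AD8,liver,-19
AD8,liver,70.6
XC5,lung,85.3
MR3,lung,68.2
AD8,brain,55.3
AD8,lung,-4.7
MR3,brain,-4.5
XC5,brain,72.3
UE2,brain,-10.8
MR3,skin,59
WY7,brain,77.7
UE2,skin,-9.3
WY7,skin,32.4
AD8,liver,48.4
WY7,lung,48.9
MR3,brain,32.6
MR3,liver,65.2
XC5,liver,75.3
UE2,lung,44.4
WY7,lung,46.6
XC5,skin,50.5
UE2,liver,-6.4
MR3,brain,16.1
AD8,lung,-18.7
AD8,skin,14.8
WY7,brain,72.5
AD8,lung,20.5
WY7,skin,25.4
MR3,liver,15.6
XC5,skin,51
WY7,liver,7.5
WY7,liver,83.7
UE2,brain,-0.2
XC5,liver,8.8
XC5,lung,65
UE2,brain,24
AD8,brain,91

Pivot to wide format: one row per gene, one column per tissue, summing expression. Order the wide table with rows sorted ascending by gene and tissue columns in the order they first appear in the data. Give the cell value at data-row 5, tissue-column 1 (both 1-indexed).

125.4

With rows sorted ascending by gene, row 5 is gene=XC5. tissue columns in first-appearance order: skin, brain, lung, liver; column 1 is skin.
Long rows with gene=XC5, tissue=skin: 23.9 + 50.5 + 51 = 125.4.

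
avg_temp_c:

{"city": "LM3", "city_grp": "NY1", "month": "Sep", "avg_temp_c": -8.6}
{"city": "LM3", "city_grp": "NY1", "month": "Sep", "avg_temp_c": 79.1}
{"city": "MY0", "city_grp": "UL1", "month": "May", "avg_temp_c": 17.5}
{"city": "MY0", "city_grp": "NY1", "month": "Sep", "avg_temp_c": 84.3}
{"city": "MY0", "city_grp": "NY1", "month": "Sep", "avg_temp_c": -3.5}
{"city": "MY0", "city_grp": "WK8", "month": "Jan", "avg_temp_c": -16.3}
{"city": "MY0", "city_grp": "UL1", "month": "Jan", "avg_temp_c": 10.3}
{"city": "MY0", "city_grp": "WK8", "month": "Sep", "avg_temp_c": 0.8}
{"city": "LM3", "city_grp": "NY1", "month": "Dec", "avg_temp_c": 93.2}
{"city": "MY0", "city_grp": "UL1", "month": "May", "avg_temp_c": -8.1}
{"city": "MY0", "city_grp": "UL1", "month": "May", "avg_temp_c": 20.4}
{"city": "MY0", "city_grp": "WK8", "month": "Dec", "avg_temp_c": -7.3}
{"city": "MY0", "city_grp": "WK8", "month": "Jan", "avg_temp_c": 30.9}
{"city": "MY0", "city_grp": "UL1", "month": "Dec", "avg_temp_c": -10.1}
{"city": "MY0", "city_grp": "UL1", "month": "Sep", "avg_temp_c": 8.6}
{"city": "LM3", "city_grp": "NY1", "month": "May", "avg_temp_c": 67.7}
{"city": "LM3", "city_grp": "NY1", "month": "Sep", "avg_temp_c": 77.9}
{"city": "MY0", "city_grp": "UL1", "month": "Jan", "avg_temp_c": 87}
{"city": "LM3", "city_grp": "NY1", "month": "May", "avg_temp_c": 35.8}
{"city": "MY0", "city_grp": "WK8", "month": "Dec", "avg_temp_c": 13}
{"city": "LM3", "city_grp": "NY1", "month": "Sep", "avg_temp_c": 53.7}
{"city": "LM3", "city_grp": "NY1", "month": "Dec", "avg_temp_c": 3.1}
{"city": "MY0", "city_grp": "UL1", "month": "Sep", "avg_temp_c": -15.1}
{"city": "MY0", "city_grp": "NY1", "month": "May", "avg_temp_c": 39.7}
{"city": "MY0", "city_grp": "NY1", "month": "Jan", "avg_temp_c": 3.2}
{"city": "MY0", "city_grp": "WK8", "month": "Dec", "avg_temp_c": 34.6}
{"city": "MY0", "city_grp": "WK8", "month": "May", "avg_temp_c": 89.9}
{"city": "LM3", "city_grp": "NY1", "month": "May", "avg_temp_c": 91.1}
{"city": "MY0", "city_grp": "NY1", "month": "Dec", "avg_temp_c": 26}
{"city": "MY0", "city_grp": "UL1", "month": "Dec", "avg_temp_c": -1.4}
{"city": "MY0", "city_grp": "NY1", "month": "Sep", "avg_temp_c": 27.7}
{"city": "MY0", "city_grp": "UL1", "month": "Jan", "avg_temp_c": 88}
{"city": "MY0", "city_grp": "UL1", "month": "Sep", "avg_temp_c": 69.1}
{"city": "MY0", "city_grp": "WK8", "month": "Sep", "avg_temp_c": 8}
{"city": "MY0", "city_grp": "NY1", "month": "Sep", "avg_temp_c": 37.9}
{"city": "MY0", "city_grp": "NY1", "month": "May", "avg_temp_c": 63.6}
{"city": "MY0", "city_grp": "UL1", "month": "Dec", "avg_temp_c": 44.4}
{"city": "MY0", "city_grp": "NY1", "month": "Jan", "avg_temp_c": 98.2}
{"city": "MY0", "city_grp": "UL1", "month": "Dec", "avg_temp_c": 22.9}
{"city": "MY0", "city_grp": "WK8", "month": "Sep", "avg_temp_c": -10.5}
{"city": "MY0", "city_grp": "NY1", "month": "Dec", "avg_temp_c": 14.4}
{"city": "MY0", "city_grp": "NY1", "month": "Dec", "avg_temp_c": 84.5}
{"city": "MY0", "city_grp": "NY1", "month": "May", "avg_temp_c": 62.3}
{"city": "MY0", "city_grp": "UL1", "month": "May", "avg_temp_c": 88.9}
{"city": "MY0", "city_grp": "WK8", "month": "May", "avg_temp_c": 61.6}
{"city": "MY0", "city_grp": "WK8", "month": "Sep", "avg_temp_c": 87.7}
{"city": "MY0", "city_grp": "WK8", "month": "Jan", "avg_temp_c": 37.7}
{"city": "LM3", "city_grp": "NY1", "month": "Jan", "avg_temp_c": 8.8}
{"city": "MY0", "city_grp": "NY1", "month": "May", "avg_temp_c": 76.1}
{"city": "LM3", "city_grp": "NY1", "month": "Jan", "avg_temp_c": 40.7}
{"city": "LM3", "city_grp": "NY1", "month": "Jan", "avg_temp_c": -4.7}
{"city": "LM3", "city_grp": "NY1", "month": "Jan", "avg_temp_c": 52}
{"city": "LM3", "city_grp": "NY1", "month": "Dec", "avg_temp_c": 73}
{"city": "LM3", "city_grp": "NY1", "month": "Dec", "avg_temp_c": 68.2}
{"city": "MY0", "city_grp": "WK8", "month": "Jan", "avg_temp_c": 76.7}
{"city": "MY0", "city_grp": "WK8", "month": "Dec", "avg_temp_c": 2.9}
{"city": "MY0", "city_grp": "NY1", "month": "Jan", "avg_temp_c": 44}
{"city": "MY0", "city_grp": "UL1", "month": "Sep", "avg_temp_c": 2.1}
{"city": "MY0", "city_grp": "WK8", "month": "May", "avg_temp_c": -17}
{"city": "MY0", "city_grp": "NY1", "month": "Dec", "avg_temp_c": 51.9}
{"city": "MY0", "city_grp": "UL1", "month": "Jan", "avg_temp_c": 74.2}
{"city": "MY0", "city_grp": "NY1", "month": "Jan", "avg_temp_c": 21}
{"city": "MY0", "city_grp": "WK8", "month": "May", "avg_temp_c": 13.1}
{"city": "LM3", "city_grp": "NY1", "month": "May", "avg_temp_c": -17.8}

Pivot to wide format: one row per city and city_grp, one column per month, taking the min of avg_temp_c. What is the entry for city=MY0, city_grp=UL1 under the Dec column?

Rows with city=MY0, city_grp=UL1 and month=Dec: avg_temp_c values are -10.1, -1.4, 44.4, 22.9.
min(-10.1, -1.4, 44.4, 22.9) = -10.1.

-10.1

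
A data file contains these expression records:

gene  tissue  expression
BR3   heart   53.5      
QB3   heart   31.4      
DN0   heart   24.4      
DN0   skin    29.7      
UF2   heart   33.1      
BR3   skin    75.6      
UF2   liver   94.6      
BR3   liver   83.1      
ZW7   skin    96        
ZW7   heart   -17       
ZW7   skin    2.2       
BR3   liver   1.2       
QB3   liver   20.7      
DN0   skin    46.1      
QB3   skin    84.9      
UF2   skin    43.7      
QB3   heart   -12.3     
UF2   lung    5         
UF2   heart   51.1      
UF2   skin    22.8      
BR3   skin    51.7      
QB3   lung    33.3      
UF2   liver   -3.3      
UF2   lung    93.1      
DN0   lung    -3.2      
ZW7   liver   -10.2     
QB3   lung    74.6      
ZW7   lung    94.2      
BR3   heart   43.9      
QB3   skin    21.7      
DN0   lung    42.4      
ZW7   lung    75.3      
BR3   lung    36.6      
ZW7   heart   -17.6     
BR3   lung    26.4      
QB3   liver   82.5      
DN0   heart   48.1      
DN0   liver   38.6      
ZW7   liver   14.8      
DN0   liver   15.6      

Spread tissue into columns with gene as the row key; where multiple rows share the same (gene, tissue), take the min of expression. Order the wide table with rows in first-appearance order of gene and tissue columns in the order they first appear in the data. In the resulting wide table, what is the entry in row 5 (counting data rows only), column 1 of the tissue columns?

-17.6

With rows in first-appearance order of gene, row 5 is gene=ZW7. tissue columns in first-appearance order: heart, skin, liver, lung; column 1 is heart.
Long rows with gene=ZW7, tissue=heart: min(-17, -17.6) = -17.6.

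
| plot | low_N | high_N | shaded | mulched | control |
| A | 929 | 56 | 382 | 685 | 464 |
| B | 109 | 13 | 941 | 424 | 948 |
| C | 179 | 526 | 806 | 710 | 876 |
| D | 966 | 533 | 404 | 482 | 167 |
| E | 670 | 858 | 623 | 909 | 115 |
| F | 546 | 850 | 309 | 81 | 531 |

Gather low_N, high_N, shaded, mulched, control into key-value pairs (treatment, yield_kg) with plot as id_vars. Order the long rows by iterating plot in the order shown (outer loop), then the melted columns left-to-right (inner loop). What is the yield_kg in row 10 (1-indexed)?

30 rows total (6 × 5). Row 10: index ⌊(10-1)/5⌋ = 1 into plot → B; (10-1) mod 5 = 4 into the melted columns → control.
So row 10 is (B, control, 948); yield_kg = 948.

948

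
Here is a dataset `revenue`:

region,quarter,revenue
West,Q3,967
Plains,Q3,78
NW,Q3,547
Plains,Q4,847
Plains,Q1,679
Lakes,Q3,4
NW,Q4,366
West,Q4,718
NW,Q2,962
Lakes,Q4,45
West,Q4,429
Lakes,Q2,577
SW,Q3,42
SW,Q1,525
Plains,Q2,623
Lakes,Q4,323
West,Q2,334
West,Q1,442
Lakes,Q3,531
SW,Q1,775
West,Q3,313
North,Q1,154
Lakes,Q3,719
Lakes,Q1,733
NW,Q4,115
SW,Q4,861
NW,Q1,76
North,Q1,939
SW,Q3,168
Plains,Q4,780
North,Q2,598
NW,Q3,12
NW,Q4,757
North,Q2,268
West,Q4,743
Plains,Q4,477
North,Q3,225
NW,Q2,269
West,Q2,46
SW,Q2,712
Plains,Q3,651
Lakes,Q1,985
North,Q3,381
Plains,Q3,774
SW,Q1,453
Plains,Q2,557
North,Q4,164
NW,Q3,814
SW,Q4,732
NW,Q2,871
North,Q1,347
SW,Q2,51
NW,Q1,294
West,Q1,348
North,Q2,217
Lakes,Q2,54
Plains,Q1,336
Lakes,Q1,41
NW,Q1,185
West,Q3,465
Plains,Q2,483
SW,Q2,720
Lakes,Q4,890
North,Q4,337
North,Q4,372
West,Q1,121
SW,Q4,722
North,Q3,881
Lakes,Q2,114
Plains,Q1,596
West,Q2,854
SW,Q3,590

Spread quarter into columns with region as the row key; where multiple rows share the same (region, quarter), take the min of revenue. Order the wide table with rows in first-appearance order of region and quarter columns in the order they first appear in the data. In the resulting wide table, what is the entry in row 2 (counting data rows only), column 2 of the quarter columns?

With rows in first-appearance order of region, row 2 is region=Plains. quarter columns in first-appearance order: Q3, Q4, Q1, Q2; column 2 is Q4.
Long rows with region=Plains, quarter=Q4: min(847, 780, 477) = 477.

477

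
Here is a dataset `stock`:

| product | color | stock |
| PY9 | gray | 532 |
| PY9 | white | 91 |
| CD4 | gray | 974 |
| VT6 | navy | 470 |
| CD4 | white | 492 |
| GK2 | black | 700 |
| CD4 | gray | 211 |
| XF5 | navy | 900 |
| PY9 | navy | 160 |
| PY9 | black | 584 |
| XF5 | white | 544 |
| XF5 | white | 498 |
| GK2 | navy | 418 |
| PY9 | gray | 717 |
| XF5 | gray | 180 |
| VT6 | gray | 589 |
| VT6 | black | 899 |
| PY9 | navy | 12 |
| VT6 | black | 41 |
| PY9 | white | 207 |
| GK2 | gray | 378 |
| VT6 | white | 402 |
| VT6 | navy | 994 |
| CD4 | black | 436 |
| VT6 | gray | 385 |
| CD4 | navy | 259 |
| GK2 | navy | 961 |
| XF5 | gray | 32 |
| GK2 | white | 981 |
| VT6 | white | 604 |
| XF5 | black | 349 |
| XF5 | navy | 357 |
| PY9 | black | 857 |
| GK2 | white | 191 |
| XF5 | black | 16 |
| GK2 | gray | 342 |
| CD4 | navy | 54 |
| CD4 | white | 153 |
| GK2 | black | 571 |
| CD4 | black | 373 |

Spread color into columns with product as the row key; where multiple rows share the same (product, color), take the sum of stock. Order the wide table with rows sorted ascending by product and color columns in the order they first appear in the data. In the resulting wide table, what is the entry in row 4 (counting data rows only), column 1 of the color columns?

With rows sorted ascending by product, row 4 is product=VT6. color columns in first-appearance order: gray, white, navy, black; column 1 is gray.
Long rows with product=VT6, color=gray: 589 + 385 = 974.

974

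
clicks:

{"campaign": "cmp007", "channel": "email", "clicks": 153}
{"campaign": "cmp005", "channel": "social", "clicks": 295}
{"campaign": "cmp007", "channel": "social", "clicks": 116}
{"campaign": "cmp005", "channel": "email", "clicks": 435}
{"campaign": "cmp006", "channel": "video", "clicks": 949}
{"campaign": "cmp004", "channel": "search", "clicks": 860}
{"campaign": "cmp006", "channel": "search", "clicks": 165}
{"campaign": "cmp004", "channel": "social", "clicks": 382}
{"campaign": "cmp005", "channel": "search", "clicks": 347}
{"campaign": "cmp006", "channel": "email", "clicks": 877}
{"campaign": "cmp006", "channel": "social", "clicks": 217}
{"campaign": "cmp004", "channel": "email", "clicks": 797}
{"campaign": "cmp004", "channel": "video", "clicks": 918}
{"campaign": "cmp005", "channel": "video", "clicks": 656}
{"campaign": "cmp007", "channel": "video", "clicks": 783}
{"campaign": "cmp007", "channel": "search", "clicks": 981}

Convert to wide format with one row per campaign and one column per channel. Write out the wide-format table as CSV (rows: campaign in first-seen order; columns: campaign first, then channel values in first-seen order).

Columns: campaign plus the 4 distinct channel values (email, social, video, search).
For example, row cmp007 column email takes clicks=153 from the long row (cmp007, email).

campaign,email,social,video,search
cmp007,153,116,783,981
cmp005,435,295,656,347
cmp006,877,217,949,165
cmp004,797,382,918,860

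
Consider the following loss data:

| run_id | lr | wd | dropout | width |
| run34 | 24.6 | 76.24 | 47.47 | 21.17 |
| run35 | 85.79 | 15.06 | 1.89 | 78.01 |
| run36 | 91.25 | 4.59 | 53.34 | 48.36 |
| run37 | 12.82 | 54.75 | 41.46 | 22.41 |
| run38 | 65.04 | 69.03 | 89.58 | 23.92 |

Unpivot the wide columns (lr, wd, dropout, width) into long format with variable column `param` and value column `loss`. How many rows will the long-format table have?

20

5 run_id values × 4 melted columns = 20 rows.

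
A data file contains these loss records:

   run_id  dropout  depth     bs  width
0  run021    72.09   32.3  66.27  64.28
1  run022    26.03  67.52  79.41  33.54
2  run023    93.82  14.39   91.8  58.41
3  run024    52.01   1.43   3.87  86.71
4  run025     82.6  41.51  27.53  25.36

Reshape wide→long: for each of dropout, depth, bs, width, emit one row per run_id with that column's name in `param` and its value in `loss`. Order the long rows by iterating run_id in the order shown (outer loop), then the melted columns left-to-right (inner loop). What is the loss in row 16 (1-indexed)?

86.71

20 rows total (5 × 4). Row 16: index ⌊(16-1)/4⌋ = 3 into run_id → run024; (16-1) mod 4 = 3 into the melted columns → width.
So row 16 is (run024, width, 86.71); loss = 86.71.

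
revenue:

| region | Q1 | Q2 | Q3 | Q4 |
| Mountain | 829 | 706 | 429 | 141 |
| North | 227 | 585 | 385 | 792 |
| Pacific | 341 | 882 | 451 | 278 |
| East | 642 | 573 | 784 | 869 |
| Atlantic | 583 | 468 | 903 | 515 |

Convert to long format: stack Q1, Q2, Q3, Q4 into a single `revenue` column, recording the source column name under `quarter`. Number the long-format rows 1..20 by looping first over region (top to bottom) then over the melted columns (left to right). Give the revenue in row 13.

20 rows total (5 × 4). Row 13: index ⌊(13-1)/4⌋ = 3 into region → East; (13-1) mod 4 = 0 into the melted columns → Q1.
So row 13 is (East, Q1, 642); revenue = 642.

642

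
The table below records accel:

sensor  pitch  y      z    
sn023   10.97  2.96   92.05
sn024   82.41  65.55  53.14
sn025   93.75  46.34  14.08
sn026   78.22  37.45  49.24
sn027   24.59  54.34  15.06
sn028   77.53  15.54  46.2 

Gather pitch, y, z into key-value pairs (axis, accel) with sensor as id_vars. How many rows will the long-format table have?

18

6 sensor values × 3 melted columns = 18 rows.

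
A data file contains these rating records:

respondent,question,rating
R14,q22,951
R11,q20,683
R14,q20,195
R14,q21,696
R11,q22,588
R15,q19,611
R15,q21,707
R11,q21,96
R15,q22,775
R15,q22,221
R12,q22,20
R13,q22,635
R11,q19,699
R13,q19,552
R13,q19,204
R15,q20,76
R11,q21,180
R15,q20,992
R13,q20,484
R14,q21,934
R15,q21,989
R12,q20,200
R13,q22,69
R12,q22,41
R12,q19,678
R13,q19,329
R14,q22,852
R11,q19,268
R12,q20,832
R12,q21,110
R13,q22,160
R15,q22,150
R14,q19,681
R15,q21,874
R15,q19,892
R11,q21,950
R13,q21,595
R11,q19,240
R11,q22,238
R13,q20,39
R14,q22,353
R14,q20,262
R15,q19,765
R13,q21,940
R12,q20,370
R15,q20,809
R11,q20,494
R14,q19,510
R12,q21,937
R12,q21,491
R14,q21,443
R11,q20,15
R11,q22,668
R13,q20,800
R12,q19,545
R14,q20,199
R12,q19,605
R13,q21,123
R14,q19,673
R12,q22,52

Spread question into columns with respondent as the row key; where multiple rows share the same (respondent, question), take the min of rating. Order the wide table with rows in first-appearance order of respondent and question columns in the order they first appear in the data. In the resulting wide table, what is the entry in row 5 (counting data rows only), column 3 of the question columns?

With rows in first-appearance order of respondent, row 5 is respondent=R13. question columns in first-appearance order: q22, q20, q21, q19; column 3 is q21.
Long rows with respondent=R13, question=q21: min(595, 940, 123) = 123.

123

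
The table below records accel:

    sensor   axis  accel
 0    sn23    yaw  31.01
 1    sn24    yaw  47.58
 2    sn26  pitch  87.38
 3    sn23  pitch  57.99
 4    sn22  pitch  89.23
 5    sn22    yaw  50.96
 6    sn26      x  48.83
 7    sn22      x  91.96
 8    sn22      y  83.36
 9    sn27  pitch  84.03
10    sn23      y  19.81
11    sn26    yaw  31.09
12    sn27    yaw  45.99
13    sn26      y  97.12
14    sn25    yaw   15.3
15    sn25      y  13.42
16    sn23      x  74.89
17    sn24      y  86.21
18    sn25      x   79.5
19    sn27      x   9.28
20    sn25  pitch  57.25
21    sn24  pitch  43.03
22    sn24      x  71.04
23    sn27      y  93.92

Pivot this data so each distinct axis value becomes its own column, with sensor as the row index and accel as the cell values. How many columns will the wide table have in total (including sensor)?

1 column for sensor plus 4 distinct axis values → 5 columns.

5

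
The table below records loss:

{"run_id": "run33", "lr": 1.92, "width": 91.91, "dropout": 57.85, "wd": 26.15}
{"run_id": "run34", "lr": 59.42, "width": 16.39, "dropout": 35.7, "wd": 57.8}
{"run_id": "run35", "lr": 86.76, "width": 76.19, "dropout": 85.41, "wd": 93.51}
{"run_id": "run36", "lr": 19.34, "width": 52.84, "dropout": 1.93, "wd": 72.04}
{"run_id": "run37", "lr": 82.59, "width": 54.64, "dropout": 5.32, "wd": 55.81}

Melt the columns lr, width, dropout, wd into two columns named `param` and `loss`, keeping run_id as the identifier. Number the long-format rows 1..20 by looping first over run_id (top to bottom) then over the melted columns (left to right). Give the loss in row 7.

35.7

20 rows total (5 × 4). Row 7: index ⌊(7-1)/4⌋ = 1 into run_id → run34; (7-1) mod 4 = 2 into the melted columns → dropout.
So row 7 is (run34, dropout, 35.7); loss = 35.7.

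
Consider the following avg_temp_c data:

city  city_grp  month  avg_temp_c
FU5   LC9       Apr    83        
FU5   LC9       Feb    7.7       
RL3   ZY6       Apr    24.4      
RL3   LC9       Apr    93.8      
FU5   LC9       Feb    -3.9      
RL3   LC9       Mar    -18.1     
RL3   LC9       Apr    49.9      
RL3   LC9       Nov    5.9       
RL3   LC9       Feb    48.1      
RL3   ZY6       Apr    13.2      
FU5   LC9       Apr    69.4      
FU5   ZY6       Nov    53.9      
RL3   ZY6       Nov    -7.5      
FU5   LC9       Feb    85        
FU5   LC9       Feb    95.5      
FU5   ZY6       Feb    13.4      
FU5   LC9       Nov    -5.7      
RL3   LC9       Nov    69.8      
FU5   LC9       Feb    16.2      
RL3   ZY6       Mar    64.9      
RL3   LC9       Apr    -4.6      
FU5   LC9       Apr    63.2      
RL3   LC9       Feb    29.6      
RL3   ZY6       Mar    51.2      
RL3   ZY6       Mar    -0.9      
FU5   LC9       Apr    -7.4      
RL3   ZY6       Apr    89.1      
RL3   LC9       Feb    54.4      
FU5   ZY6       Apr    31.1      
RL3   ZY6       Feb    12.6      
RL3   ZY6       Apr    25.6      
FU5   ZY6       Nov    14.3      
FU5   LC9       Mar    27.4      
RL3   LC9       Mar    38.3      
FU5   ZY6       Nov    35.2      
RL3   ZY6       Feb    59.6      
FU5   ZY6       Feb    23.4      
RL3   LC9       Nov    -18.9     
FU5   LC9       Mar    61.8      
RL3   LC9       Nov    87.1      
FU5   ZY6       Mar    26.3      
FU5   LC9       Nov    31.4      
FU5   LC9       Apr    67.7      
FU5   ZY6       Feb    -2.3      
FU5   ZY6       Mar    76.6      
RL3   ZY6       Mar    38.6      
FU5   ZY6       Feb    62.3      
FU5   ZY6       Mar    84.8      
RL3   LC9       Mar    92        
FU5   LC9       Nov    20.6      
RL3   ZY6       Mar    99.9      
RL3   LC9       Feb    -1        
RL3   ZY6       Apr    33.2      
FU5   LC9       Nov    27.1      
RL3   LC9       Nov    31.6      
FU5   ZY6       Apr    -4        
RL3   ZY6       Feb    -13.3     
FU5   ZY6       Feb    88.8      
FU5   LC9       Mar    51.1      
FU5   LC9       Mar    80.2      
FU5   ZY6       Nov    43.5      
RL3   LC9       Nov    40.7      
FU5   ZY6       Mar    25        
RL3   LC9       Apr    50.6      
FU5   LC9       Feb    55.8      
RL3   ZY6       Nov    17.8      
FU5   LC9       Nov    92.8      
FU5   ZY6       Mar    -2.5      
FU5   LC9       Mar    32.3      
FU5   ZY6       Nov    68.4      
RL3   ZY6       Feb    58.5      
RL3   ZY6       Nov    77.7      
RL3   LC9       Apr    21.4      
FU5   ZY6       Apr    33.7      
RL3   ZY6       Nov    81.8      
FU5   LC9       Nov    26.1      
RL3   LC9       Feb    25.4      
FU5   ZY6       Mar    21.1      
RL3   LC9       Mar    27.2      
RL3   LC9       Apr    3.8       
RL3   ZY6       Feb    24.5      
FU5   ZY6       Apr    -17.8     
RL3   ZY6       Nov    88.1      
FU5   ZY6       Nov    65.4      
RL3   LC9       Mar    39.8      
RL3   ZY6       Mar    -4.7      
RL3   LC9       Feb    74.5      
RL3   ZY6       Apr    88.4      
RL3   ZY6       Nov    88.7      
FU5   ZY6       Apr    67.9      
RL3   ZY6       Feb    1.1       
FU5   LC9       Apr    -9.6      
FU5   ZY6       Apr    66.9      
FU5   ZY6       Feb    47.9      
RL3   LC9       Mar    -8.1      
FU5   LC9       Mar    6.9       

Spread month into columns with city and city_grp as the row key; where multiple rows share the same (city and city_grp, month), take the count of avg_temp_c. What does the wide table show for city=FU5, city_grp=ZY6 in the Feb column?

6

Rows with city=FU5, city_grp=ZY6 and month=Feb: avg_temp_c values are 13.4, 23.4, -2.3, 62.3, 88.8, 47.9.
6 rows match — count = 6.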